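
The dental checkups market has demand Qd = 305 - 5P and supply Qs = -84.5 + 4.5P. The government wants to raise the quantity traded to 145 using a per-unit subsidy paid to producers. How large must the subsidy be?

At Q = 145, invert demand for the buyer price: Pb = (305 − 145)/5 = 32; invert supply for the seller price: Ps = (145 − (-84.5))/4.5 = 51.
The subsidy must fill the gap: s = Ps − Pb = 51 − 32 = 19.

Required subsidy s = 19 per unit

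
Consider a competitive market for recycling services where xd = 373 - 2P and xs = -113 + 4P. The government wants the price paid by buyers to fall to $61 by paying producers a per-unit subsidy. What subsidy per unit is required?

At a buyer price of 61, quantity demanded is 373 − 2·61 = 251.
Sellers supply 251 only when they receive Ps with -113 + 4·Ps = 251, i.e. Ps = 91.
s = Ps − Pb = 91 − 61 = 30.

Required subsidy s = $30 per unit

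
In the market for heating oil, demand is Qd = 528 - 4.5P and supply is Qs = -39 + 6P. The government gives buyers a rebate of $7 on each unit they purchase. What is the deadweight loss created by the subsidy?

Deadweight loss = $63

Pre-subsidy: 528 - 4.5P = -39 + 6P gives P* = 54, Q* = 285.
With the rebate, buyers effectively pay Pb = Ps − 7, where Ps is the price sellers receive.
Demand in terms of Ps becomes Qd = 528 − 4.5(Ps − 7) = 559.5 - 4.5Ps. Setting this equal to supply: 559.5 - 4.5Ps = -39 + 6Ps, so Ps = 57.
Buyers pay Pb = 57 − 7 = 50; Q' = -39 + 6·57 = 303.
The subsidy expands output by 303 − 285 = 18 past the efficient level; on those units the gap between marginal cost and willingness to pay runs from 0 up to 7.
DWL = ½ × 7 × 18 = 63.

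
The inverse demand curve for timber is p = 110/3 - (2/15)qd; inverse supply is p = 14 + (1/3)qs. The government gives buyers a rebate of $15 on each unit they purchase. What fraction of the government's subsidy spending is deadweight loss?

Pre-subsidy: 110/3 - (2/15)q = 14 + (1/3)q gives q* = 340/7 and p* = 634/21.
With the rebate, buyers effectively pay pb = ps − 15, where ps is the price sellers receive.
On the curves, pb = 110/3 - (2/15)q and ps = 14 + (1/3)q; the wedge ps − pb = 15 gives 14 + (1/3)q − (110/3 - (2/15)q) = 15, so q' = 565/7.
Then pb = 110/3 − (2/15)·(565/7) = 544/21 and ps = 14 + (1/3)·(565/7) = 859/21.
ΔCS = ½(340/7 + 565/7)(634/21 − 544/21) = 13575/49; ΔPS = ½(340/7 + 565/7)(859/21 − 634/21) = 67875/98.
Government spending = 15 × 565/7 = 8475/7.
DWL = ½ × 15 × (565/7 − 340/7) = 3375/14; fraction = (3375/14) / (8475/7) = 45/226.

DWL / government spending = 45/226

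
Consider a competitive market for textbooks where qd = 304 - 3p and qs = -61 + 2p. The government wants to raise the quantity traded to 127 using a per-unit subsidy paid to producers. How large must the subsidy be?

Required subsidy s = 35 per unit

At q = 127, invert demand for the buyer price: pb = (304 − 127)/3 = 59; invert supply for the seller price: ps = (127 − (-61))/2 = 94.
The subsidy must fill the gap: s = ps − pb = 94 − 59 = 35.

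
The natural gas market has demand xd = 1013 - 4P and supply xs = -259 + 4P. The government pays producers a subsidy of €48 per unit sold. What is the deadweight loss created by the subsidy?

Deadweight loss = €2304

Pre-subsidy: 1013 - 4P = -259 + 4P gives P* = 159, x* = 377.
With the subsidy, sellers receive Ps = Pb + 48 for each unit, where Pb is the price buyers pay.
Supply in terms of Pb becomes xs = -259 + 4(Pb + 48) = -67 + 4Pb. Setting this equal to demand: 1013 - 4Pb = -67 + 4Pb, so Pb = 135.
Sellers receive Ps = 135 + 48 = 183; x' = 1013 − 4·135 = 473.
The subsidy expands output by 473 − 377 = 96 past the efficient level; on those units the gap between marginal cost and willingness to pay runs from 0 up to 48.
DWL = ½ × 48 × 96 = 2304.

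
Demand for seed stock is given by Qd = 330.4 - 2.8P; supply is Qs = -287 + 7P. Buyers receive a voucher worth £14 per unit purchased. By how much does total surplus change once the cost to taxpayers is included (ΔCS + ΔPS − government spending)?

Pre-subsidy: 330.4 - 2.8P = -287 + 7P gives P* = 63, Q* = 154.
With the rebate, buyers effectively pay Pb = Ps − 14, where Ps is the price sellers receive.
Demand in terms of Ps becomes Qd = 330.4 − 2.8(Ps − 14) = 369.6 - 2.8Ps. Setting this equal to supply: 369.6 - 2.8Ps = -287 + 7Ps, so Ps = 67.
Buyers pay Pb = 67 − 14 = 53; Q' = -287 + 7·67 = 182.
ΔCS = ½(154 + 182)(63 − 53) = 1680; ΔPS = ½(154 + 182)(67 − 63) = 672.
Government spending = 14 × 182 = 2548.
Net change = 1680 + 672 − 2548 = -196. The loss equals the DWL triangle ½·14·28.

Net change in total surplus = -£196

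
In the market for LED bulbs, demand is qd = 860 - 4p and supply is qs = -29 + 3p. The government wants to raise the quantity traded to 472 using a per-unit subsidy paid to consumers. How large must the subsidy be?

At q = 472, invert demand for the buyer price: pb = (860 − 472)/4 = 97; invert supply for the seller price: ps = (472 − (-29))/3 = 167.
The subsidy must fill the gap: s = ps − pb = 167 − 97 = 70.

Required subsidy s = 70 per unit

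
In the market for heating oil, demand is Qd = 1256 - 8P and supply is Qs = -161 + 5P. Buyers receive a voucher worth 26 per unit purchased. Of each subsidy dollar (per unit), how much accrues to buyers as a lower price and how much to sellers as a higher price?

Pre-subsidy: 1256 - 8P = -161 + 5P gives P* = 109, Q* = 384.
With the rebate, buyers effectively pay Pb = Ps − 26, where Ps is the price sellers receive.
Demand in terms of Ps becomes Qd = 1256 − 8(Ps − 26) = 1464 - 8Ps. Setting this equal to supply: 1464 - 8Ps = -161 + 5Ps, so Ps = 125.
Buyers pay Pb = 125 − 26 = 99; Q' = -161 + 5·125 = 464.
Buyers' price falls by P* − Pb = 109 − 99 = 10; sellers' price rises by Ps − P* = 125 − 109 = 16.

Buyers gain 10 per unit; sellers gain 16 per unit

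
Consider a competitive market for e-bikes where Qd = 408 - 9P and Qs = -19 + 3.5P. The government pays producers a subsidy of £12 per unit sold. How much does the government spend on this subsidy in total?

Pre-subsidy: 408 - 9P = -19 + 3.5P gives P* = 34.16, Q* = 100.56.
With the subsidy, sellers receive Ps = Pb + 12 for each unit, where Pb is the price buyers pay.
Supply in terms of Pb becomes Qs = -19 + 3.5(Pb + 12) = 23 + 3.5Pb. Setting this equal to demand: 408 - 9Pb = 23 + 3.5Pb, so Pb = 30.8.
Sellers receive Ps = 30.8 + 12 = 42.8; Q' = 408 − 9·30.8 = 130.8.
Government outlay = subsidy × quantity = 12 × 130.8 = 1569.6.

Government cost = £1569.6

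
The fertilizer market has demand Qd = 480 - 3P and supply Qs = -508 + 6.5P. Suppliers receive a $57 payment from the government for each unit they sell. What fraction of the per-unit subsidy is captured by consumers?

Pre-subsidy: 480 - 3P = -508 + 6.5P gives P* = 104, Q* = 168.
With the subsidy, sellers receive Ps = Pb + 57 for each unit, where Pb is the price buyers pay.
Supply in terms of Pb becomes Qs = -508 + 6.5(Pb + 57) = -137.5 + 6.5Pb. Setting this equal to demand: 480 - 3Pb = -137.5 + 6.5Pb, so Pb = 65.
Sellers receive Ps = 65 + 57 = 122; Q' = 480 − 3·65 = 285.
Buyers' price falls by P* − Pb = 104 − 65 = 39; sellers' price rises by Ps − P* = 122 − 104 = 18.
So consumers capture 39/57 = 13/19 of each unit of subsidy.

Consumer share = 13/19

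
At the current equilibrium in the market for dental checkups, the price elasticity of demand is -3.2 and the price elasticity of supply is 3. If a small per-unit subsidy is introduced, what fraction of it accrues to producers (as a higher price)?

Producer share = 16/31

For a small subsidy around the equilibrium, the benefit split depends on the relative slopes, which at a point are proportional to the elasticities.
Buyer share = εs/(εs + |εd|) = 3/(3 + 3.2) = 15/31; seller share = |εd|/(εs + |εd|) = 16/31.
So producers capture 16/31 of the subsidy.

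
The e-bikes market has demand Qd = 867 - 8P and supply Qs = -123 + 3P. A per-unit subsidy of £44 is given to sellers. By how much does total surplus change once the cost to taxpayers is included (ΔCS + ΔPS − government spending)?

Pre-subsidy: 867 - 8P = -123 + 3P gives P* = 90, Q* = 147.
With the subsidy, sellers receive Ps = Pb + 44 for each unit, where Pb is the price buyers pay.
Supply in terms of Pb becomes Qs = -123 + 3(Pb + 44) = 9 + 3Pb. Setting this equal to demand: 867 - 8Pb = 9 + 3Pb, so Pb = 78.
Sellers receive Ps = 78 + 44 = 122; Q' = 867 − 8·78 = 243.
ΔCS = ½(147 + 243)(90 − 78) = 2340; ΔPS = ½(147 + 243)(122 − 90) = 6240.
Government spending = 44 × 243 = 10692.
Net change = 2340 + 6240 − 10692 = -2112. The loss equals the DWL triangle ½·44·96.

Net change in total surplus = -£2112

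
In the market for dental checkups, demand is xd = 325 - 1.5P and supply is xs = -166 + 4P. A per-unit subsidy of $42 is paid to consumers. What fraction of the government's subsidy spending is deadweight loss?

DWL / government spending = 126/1303

Pre-subsidy: 325 - 1.5P = -166 + 4P gives P* = 982/11, x* = 2102/11.
With the rebate, buyers effectively pay Pb = Ps − 42, where Ps is the price sellers receive.
Demand in terms of Ps becomes xd = 325 − 1.5(Ps − 42) = 388 - 1.5Ps. Setting this equal to supply: 388 - 1.5Ps = -166 + 4Ps, so Ps = 1108/11.
Buyers pay Pb = 1108/11 − 42 = 646/11; x' = -166 + 4·(1108/11) = 2606/11.
ΔCS = ½(2102/11 + 2606/11)(982/11 − 646/11) = 71904/11; ΔPS = ½(2102/11 + 2606/11)(1108/11 − 982/11) = 26964/11.
Government spending = 42 × 2606/11 = 109452/11.
DWL = ½ × 42 × (2606/11 − 2102/11) = 10584/11; fraction = (10584/11) / (109452/11) = 126/1303.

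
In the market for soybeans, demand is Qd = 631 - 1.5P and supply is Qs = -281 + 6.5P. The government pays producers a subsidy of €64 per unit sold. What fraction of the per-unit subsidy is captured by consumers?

Consumer share = 0.8125

Pre-subsidy: 631 - 1.5P = -281 + 6.5P gives P* = 114, Q* = 460.
With the subsidy, sellers receive Ps = Pb + 64 for each unit, where Pb is the price buyers pay.
Supply in terms of Pb becomes Qs = -281 + 6.5(Pb + 64) = 135 + 6.5Pb. Setting this equal to demand: 631 - 1.5Pb = 135 + 6.5Pb, so Pb = 62.
Sellers receive Ps = 62 + 64 = 126; Q' = 631 − 1.5·62 = 538.
Buyers' price falls by P* − Pb = 114 − 62 = 52; sellers' price rises by Ps − P* = 126 − 114 = 12.
So consumers capture 52/64 = 0.8125 of each unit of subsidy.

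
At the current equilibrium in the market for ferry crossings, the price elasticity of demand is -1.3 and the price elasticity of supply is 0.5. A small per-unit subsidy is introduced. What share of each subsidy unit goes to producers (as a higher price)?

Producer share = 13/18

For a small subsidy around the equilibrium, the benefit split depends on the relative slopes, which at a point are proportional to the elasticities.
Buyer share = εs/(εs + |εd|) = 0.5/(0.5 + 1.3) = 5/18; seller share = |εd|/(εs + |εd|) = 13/18.
So producers capture 13/18 of the subsidy.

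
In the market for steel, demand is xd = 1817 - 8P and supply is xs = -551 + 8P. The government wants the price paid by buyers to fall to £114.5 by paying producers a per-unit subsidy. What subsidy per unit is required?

At a buyer price of 114.5, quantity demanded is 1817 − 8·114.5 = 901.
Sellers supply 901 only when they receive Ps with -551 + 8·Ps = 901, i.e. Ps = 181.5.
s = Ps − Pb = 181.5 − 114.5 = 67.

Required subsidy s = £67 per unit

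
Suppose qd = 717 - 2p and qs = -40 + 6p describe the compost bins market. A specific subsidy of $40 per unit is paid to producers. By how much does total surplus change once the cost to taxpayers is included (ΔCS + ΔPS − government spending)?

Pre-subsidy: 717 - 2p = -40 + 6p gives p* = 94.625, q* = 527.75.
With the subsidy, sellers receive ps = pb + 40 for each unit, where pb is the price buyers pay.
Supply in terms of pb becomes qs = -40 + 6(pb + 40) = 200 + 6pb. Setting this equal to demand: 717 - 2pb = 200 + 6pb, so pb = 64.625.
Sellers receive ps = 64.625 + 40 = 104.625; q' = 717 − 2·64.625 = 587.75.
ΔCS = ½(527.75 + 587.75)(94.625 − 64.625) = 16732.5; ΔPS = ½(527.75 + 587.75)(104.625 − 94.625) = 5577.5.
Government spending = 40 × 587.75 = 23510.
Net change = 16732.5 + 5577.5 − 23510 = -1200. The loss equals the DWL triangle ½·40·60.

Net change in total surplus = -$1200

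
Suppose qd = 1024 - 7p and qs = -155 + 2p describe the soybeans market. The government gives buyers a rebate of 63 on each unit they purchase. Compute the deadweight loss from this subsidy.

Deadweight loss = 3087

Pre-subsidy: 1024 - 7p = -155 + 2p gives p* = 131, q* = 107.
With the rebate, buyers effectively pay pb = ps − 63, where ps is the price sellers receive.
Demand in terms of ps becomes qd = 1024 − 7(ps − 63) = 1465 - 7ps. Setting this equal to supply: 1465 - 7ps = -155 + 2ps, so ps = 180.
Buyers pay pb = 180 − 63 = 117; q' = -155 + 2·180 = 205.
The subsidy expands output by 205 − 107 = 98 past the efficient level; on those units the gap between marginal cost and willingness to pay runs from 0 up to 63.
DWL = ½ × 63 × 98 = 3087.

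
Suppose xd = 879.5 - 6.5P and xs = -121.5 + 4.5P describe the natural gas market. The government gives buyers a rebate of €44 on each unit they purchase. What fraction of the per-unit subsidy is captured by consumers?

Pre-subsidy: 879.5 - 6.5P = -121.5 + 4.5P gives P* = 91, x* = 288.
With the rebate, buyers effectively pay Pb = Ps − 44, where Ps is the price sellers receive.
Demand in terms of Ps becomes xd = 879.5 − 6.5(Ps − 44) = 1165.5 - 6.5Ps. Setting this equal to supply: 1165.5 - 6.5Ps = -121.5 + 4.5Ps, so Ps = 117.
Buyers pay Pb = 117 − 44 = 73; x' = -121.5 + 4.5·117 = 405.
Buyers' price falls by P* − Pb = 91 − 73 = 18; sellers' price rises by Ps − P* = 117 − 91 = 26.
So consumers capture 18/44 = 9/22 of each unit of subsidy.

Consumer share = 9/22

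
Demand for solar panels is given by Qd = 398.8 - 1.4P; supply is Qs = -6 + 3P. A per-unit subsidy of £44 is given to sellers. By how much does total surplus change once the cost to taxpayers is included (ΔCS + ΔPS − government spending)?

Pre-subsidy: 398.8 - 1.4P = -6 + 3P gives P* = 92, Q* = 270.
With the subsidy, sellers receive Ps = Pb + 44 for each unit, where Pb is the price buyers pay.
Supply in terms of Pb becomes Qs = -6 + 3(Pb + 44) = 126 + 3Pb. Setting this equal to demand: 398.8 - 1.4Pb = 126 + 3Pb, so Pb = 62.
Sellers receive Ps = 62 + 44 = 106; Q' = 398.8 − 1.4·62 = 312.
ΔCS = ½(270 + 312)(92 − 62) = 8730; ΔPS = ½(270 + 312)(106 − 92) = 4074.
Government spending = 44 × 312 = 13728.
Net change = 8730 + 4074 − 13728 = -924. The loss equals the DWL triangle ½·44·42.

Net change in total surplus = -£924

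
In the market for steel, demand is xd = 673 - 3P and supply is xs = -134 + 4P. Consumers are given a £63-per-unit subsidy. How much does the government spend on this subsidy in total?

Pre-subsidy: 673 - 3P = -134 + 4P gives P* = 807/7, x* = 2290/7.
With the rebate, buyers effectively pay Pb = Ps − 63, where Ps is the price sellers receive.
Demand in terms of Ps becomes xd = 673 − 3(Ps − 63) = 862 - 3Ps. Setting this equal to supply: 862 - 3Ps = -134 + 4Ps, so Ps = 996/7.
Buyers pay Pb = 996/7 − 63 = 555/7; x' = -134 + 4·(996/7) = 3046/7.
Government outlay = subsidy × quantity = 63 × 3046/7 = 27414.

Government cost = £27414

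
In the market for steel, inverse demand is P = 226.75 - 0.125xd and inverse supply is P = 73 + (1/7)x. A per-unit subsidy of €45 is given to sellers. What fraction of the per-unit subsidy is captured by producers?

Pre-subsidy: 226.75 - 0.125x = 73 + (1/7)x gives x* = 574 and P* = 155.
With the subsidy, sellers receive Ps = Pb + 45 for each unit, where Pb is the price buyers pay.
On the curves, Pb = 226.75 - 0.125x and Ps = 73 + (1/7)x; the wedge Ps − Pb = 45 gives 73 + (1/7)x − (226.75 - 0.125x) = 45, so x' = 742.
Then Pb = 226.75 − 0.125·742 = 134 and Ps = 73 + (1/7)·742 = 179.
Buyers' price falls by P* − Pb = 155 − 134 = 21; sellers' price rises by Ps − P* = 179 − 155 = 24.
So producers capture 24/45 = 8/15 of each unit of subsidy.

Producer share = 8/15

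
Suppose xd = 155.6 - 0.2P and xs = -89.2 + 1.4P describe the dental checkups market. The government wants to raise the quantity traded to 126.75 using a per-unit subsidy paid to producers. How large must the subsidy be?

Required subsidy s = 10 per unit

At x = 126.75, invert demand for the buyer price: Pb = (155.6 − 126.75)/0.2 = 144.25; invert supply for the seller price: Ps = (126.75 − (-89.2))/1.4 = 154.25.
The subsidy must fill the gap: s = Ps − Pb = 154.25 − 144.25 = 10.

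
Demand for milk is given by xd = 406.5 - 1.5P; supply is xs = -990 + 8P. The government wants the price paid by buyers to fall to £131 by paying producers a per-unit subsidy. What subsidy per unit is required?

Required subsidy s = £19 per unit

At a buyer price of 131, quantity demanded is 406.5 − 1.5·131 = 210.
Sellers supply 210 only when they receive Ps with -990 + 8·Ps = 210, i.e. Ps = 150.
s = Ps − Pb = 150 − 131 = 19.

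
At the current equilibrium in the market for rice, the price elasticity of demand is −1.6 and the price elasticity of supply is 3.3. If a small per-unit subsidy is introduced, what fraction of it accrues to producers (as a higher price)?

Producer share = 16/49

For a small subsidy around the equilibrium, the benefit split depends on the relative slopes, which at a point are proportional to the elasticities.
Buyer share = εs/(εs + |εd|) = 3.3/(3.3 + 1.6) = 33/49; seller share = |εd|/(εs + |εd|) = 16/49.
So producers capture 16/49 of the subsidy.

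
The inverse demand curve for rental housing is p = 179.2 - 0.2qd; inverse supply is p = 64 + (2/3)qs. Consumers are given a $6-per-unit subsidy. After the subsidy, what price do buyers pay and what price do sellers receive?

Pre-subsidy: 179.2 - 0.2q = 64 + (2/3)q gives q* = 1728/13 and p* = 1984/13.
With the rebate, buyers effectively pay pb = ps − 6, where ps is the price sellers receive.
On the curves, pb = 179.2 - 0.2q and ps = 64 + (2/3)q; the wedge ps − pb = 6 gives 64 + (2/3)q − (179.2 - 0.2q) = 6, so q' = 1818/13.
Then pb = 179.2 − 0.2·(1818/13) = 1966/13 and ps = 64 + (2/3)·(1818/13) = 2044/13.

Buyers pay 1966/13; sellers receive 2044/13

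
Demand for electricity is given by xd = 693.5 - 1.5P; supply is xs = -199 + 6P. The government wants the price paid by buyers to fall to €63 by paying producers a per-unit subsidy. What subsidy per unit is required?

At a buyer price of 63, quantity demanded is 693.5 − 1.5·63 = 599.
Sellers supply 599 only when they receive Ps with -199 + 6·Ps = 599, i.e. Ps = 133.
s = Ps − Pb = 133 − 63 = 70.

Required subsidy s = €70 per unit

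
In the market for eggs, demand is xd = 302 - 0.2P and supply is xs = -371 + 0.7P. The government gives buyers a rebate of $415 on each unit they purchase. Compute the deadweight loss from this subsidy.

Pre-subsidy: 302 - 0.2P = -371 + 0.7P gives P* = 6730/9, x* = 1372/9.
With the rebate, buyers effectively pay Pb = Ps − 415, where Ps is the price sellers receive.
Demand in terms of Ps becomes xd = 302 − 0.2(Ps − 415) = 385 - 0.2Ps. Setting this equal to supply: 385 - 0.2Ps = -371 + 0.7Ps, so Ps = 840.
Buyers pay Pb = 840 − 415 = 425; x' = -371 + 0.7·840 = 217.
The subsidy expands output by 217 − 1372/9 = 581/9 past the efficient level; on those units the gap between marginal cost and willingness to pay runs from 0 up to 415.
DWL = ½ × 415 × 581/9 = 241115/18.

Deadweight loss = 241115/18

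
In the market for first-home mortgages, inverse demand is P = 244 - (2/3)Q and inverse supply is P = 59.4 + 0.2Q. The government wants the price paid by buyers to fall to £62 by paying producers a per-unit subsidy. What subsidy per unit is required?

Required subsidy s = £52 per unit

At a buyer price of 62, quantity demanded is 366 − 1.5·62 = 273.
Sellers supply 273 only when they receive Ps = 59.4 + 0.2·273 = 114.
s = Ps − Pb = 114 − 62 = 52.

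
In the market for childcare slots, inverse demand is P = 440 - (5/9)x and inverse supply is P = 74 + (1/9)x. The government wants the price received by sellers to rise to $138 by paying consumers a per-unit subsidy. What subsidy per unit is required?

At a seller price of 138, quantity supplied is -666 + 9·138 = 576.
Buyers absorb 576 only when they pay Pb = 440 − (5/9)·576 = 120.
s = Ps − Pb = 138 − 120 = 18.

Required subsidy s = $18 per unit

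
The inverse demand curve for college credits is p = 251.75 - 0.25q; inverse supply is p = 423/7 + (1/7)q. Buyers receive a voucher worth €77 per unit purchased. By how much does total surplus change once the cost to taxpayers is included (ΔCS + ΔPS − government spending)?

Net change in total surplus = -€7546

Pre-subsidy: 251.75 - 0.25q = 423/7 + (1/7)q gives q* = 487 and p* = 130.
With the rebate, buyers effectively pay pb = ps − 77, where ps is the price sellers receive.
On the curves, pb = 251.75 - 0.25q and ps = 423/7 + (1/7)q; the wedge ps − pb = 77 gives 423/7 + (1/7)q − (251.75 - 0.25q) = 77, so q' = 683.
Then pb = 251.75 − 0.25·683 = 81 and ps = 423/7 + (1/7)·683 = 158.
ΔCS = ½(487 + 683)(130 − 81) = 28665; ΔPS = ½(487 + 683)(158 − 130) = 16380.
Government spending = 77 × 683 = 52591.
Net change = 28665 + 16380 − 52591 = -7546. The loss equals the DWL triangle ½·77·196.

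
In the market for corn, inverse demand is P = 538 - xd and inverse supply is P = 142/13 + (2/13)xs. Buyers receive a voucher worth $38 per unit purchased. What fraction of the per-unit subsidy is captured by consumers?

Consumer share = 13/15

Pre-subsidy: 538 - x = 142/13 + (2/13)x gives x* = 456.8 and P* = 81.2.
With the rebate, buyers effectively pay Pb = Ps − 38, where Ps is the price sellers receive.
On the curves, Pb = 538 - x and Ps = 142/13 + (2/13)x; the wedge Ps − Pb = 38 gives 142/13 + (2/13)x − (538 - x) = 38, so x' = 7346/15.
Then Pb = 538 − 1·(7346/15) = 724/15 and Ps = 142/13 + (2/13)·(7346/15) = 1294/15.
Buyers' price falls by P* − Pb = 81.2 − 724/15 = 494/15; sellers' price rises by Ps − P* = 1294/15 − 81.2 = 76/15.
So consumers capture (494/15)/38 = 13/15 of each unit of subsidy.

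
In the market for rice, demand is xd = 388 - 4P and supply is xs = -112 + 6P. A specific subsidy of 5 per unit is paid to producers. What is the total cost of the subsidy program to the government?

Government cost = 1000

Pre-subsidy: 388 - 4P = -112 + 6P gives P* = 50, x* = 188.
With the subsidy, sellers receive Ps = Pb + 5 for each unit, where Pb is the price buyers pay.
Supply in terms of Pb becomes xs = -112 + 6(Pb + 5) = -82 + 6Pb. Setting this equal to demand: 388 - 4Pb = -82 + 6Pb, so Pb = 47.
Sellers receive Ps = 47 + 5 = 52; x' = 388 − 4·47 = 200.
Government outlay = subsidy × quantity = 5 × 200 = 1000.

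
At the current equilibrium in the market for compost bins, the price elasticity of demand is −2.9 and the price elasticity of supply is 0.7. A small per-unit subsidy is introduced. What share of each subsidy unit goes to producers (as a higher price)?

For a small subsidy around the equilibrium, the benefit split depends on the relative slopes, which at a point are proportional to the elasticities.
Buyer share = εs/(εs + |εd|) = 0.7/(0.7 + 2.9) = 7/36; seller share = |εd|/(εs + |εd|) = 29/36.
So producers capture 29/36 of the subsidy.

Producer share = 29/36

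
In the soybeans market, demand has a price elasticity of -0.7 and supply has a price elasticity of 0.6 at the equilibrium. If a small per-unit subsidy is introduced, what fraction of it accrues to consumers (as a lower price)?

Consumer share = 6/13

For a small subsidy around the equilibrium, the benefit split depends on the relative slopes, which at a point are proportional to the elasticities.
Buyer share = εs/(εs + |εd|) = 0.6/(0.6 + 0.7) = 6/13; seller share = |εd|/(εs + |εd|) = 7/13.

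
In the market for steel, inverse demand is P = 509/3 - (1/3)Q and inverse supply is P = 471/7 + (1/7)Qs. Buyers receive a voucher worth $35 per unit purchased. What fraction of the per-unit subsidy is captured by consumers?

Consumer share = 0.7

Pre-subsidy: 509/3 - (1/3)Q = 471/7 + (1/7)Q gives Q* = 215 and P* = 98.
With the rebate, buyers effectively pay Pb = Ps − 35, where Ps is the price sellers receive.
On the curves, Pb = 509/3 - (1/3)Q and Ps = 471/7 + (1/7)Q; the wedge Ps − Pb = 35 gives 471/7 + (1/7)Q − (509/3 - (1/3)Q) = 35, so Q' = 288.5.
Then Pb = 509/3 − (1/3)·288.5 = 73.5 and Ps = 471/7 + (1/7)·288.5 = 108.5.
Buyers' price falls by P* − Pb = 98 − 73.5 = 24.5; sellers' price rises by Ps − P* = 108.5 − 98 = 10.5.
So consumers capture 24.5/35 = 0.7 of each unit of subsidy.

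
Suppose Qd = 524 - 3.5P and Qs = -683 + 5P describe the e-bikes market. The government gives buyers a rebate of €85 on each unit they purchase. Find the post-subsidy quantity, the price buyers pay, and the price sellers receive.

Q' = 202; buyers pay €92; sellers receive €177

Pre-subsidy: 524 - 3.5P = -683 + 5P gives P* = 142, Q* = 27.
With the rebate, buyers effectively pay Pb = Ps − 85, where Ps is the price sellers receive.
Demand in terms of Ps becomes Qd = 524 − 3.5(Ps − 85) = 821.5 - 3.5Ps. Setting this equal to supply: 821.5 - 3.5Ps = -683 + 5Ps, so Ps = 177.
Buyers pay Pb = 177 − 85 = 92; Q' = -683 + 5·177 = 202.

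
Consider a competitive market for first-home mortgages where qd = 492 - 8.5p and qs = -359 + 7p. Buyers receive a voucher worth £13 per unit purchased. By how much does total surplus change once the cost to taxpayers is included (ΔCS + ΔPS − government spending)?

Net change in total surplus = -20111/62

Pre-subsidy: 492 - 8.5p = -359 + 7p gives p* = 1702/31, q* = 785/31.
With the rebate, buyers effectively pay pb = ps − 13, where ps is the price sellers receive.
Demand in terms of ps becomes qd = 492 − 8.5(ps − 13) = 602.5 - 8.5ps. Setting this equal to supply: 602.5 - 8.5ps = -359 + 7ps, so ps = 1923/31.
Buyers pay pb = 1923/31 − 13 = 1520/31; q' = -359 + 7·(1923/31) = 2332/31.
ΔCS = ½(785/31 + 2332/31)(1702/31 − 1520/31) = 283647/961; ΔPS = ½(785/31 + 2332/31)(1923/31 − 1702/31) = 688857/1922.
Government spending = 13 × 2332/31 = 30316/31.
Net change = 283647/961 + 688857/1922 − 30316/31 = -20111/62. The loss equals the DWL triangle ½·13·1547/31.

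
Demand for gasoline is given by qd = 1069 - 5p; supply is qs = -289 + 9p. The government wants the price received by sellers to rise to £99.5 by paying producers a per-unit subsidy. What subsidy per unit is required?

Required subsidy s = £7 per unit

At a seller price of 99.5, quantity supplied is -289 + 9·99.5 = 606.5.
Buyers absorb 606.5 only when they pay pb with 1069 − 5·pb = 606.5, i.e. pb = 92.5.
s = ps − pb = 99.5 − 92.5 = 7.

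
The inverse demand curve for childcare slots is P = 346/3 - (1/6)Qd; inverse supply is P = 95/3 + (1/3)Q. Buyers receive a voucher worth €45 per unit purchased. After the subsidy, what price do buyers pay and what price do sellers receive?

Buyers pay 652/9; sellers receive 1057/9

Pre-subsidy: 346/3 - (1/6)Q = 95/3 + (1/3)Q gives Q* = 502/3 and P* = 787/9.
With the rebate, buyers effectively pay Pb = Ps − 45, where Ps is the price sellers receive.
On the curves, Pb = 346/3 - (1/6)Q and Ps = 95/3 + (1/3)Q; the wedge Ps − Pb = 45 gives 95/3 + (1/3)Q − (346/3 - (1/6)Q) = 45, so Q' = 772/3.
Then Pb = 346/3 − (1/6)·(772/3) = 652/9 and Ps = 95/3 + (1/3)·(772/3) = 1057/9.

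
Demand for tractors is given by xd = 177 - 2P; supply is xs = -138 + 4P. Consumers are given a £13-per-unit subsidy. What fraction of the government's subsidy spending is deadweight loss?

DWL / government spending = 13/134

Pre-subsidy: 177 - 2P = -138 + 4P gives P* = 52.5, x* = 72.
With the rebate, buyers effectively pay Pb = Ps − 13, where Ps is the price sellers receive.
Demand in terms of Ps becomes xd = 177 − 2(Ps − 13) = 203 - 2Ps. Setting this equal to supply: 203 - 2Ps = -138 + 4Ps, so Ps = 341/6.
Buyers pay Pb = 341/6 − 13 = 263/6; x' = -138 + 4·(341/6) = 268/3.
ΔCS = ½(72 + 268/3)(52.5 − 263/6) = 6292/9; ΔPS = ½(72 + 268/3)(341/6 − 52.5) = 3146/9.
Government spending = 13 × 268/3 = 3484/3.
DWL = ½ × 13 × (268/3 − 72) = 338/3; fraction = (338/3) / (3484/3) = 13/134.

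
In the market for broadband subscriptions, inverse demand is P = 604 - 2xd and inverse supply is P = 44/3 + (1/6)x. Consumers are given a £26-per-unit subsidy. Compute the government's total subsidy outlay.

Government cost = £7384

Pre-subsidy: 604 - 2x = 44/3 + (1/6)x gives x* = 272 and P* = 60.
With the rebate, buyers effectively pay Pb = Ps − 26, where Ps is the price sellers receive.
On the curves, Pb = 604 - 2x and Ps = 44/3 + (1/6)x; the wedge Ps − Pb = 26 gives 44/3 + (1/6)x − (604 - 2x) = 26, so x' = 284.
Then Pb = 604 − 2·284 = 36 and Ps = 44/3 + (1/6)·284 = 62.
Government outlay = subsidy × quantity = 26 × 284 = 7384.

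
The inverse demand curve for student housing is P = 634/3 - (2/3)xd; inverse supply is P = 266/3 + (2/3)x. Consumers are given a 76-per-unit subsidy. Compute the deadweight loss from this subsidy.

Pre-subsidy: 634/3 - (2/3)x = 266/3 + (2/3)x gives x* = 92 and P* = 150.
With the rebate, buyers effectively pay Pb = Ps − 76, where Ps is the price sellers receive.
On the curves, Pb = 634/3 - (2/3)x and Ps = 266/3 + (2/3)x; the wedge Ps − Pb = 76 gives 266/3 + (2/3)x − (634/3 - (2/3)x) = 76, so x' = 149.
Then Pb = 634/3 − (2/3)·149 = 112 and Ps = 266/3 + (2/3)·149 = 188.
The subsidy expands output by 149 − 92 = 57 past the efficient level; on those units the gap between marginal cost and willingness to pay runs from 0 up to 76.
DWL = ½ × 76 × 57 = 2166.

Deadweight loss = 2166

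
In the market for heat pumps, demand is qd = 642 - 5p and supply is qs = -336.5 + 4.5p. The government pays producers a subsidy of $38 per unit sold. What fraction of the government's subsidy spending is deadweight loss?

DWL / government spending = 45/217

Pre-subsidy: 642 - 5p = -336.5 + 4.5p gives p* = 103, q* = 127.
With the subsidy, sellers receive ps = pb + 38 for each unit, where pb is the price buyers pay.
Supply in terms of pb becomes qs = -336.5 + 4.5(pb + 38) = -165.5 + 4.5pb. Setting this equal to demand: 642 - 5pb = -165.5 + 4.5pb, so pb = 85.
Sellers receive ps = 85 + 38 = 123; q' = 642 − 5·85 = 217.
ΔCS = ½(127 + 217)(103 − 85) = 3096; ΔPS = ½(127 + 217)(123 − 103) = 3440.
Government spending = 38 × 217 = 8246.
DWL = ½ × 38 × (217 − 127) = 1710; fraction = 1710 / 8246 = 45/217.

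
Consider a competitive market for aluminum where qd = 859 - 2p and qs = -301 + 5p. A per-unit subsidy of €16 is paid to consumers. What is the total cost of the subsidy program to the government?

Pre-subsidy: 859 - 2p = -301 + 5p gives p* = 1160/7, q* = 3693/7.
With the rebate, buyers effectively pay pb = ps − 16, where ps is the price sellers receive.
Demand in terms of ps becomes qd = 859 − 2(ps − 16) = 891 - 2ps. Setting this equal to supply: 891 - 2ps = -301 + 5ps, so ps = 1192/7.
Buyers pay pb = 1192/7 − 16 = 1080/7; q' = -301 + 5·(1192/7) = 3853/7.
Government outlay = subsidy × quantity = 16 × 3853/7 = 61648/7.

Government cost = 61648/7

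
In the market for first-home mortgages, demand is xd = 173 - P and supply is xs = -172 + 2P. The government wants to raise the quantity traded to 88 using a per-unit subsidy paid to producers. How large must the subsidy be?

At x = 88, invert demand for the buyer price: Pb = (173 − 88)/1 = 85; invert supply for the seller price: Ps = (88 − (-172))/2 = 130.
The subsidy must fill the gap: s = Ps − Pb = 130 − 85 = 45.

Required subsidy s = 45 per unit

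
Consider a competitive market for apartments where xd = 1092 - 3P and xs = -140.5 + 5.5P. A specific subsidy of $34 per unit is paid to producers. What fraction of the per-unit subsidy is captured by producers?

Producer share = 6/17

Pre-subsidy: 1092 - 3P = -140.5 + 5.5P gives P* = 145, x* = 657.
With the subsidy, sellers receive Ps = Pb + 34 for each unit, where Pb is the price buyers pay.
Supply in terms of Pb becomes xs = -140.5 + 5.5(Pb + 34) = 46.5 + 5.5Pb. Setting this equal to demand: 1092 - 3Pb = 46.5 + 5.5Pb, so Pb = 123.
Sellers receive Ps = 123 + 34 = 157; x' = 1092 − 3·123 = 723.
Buyers' price falls by P* − Pb = 145 − 123 = 22; sellers' price rises by Ps − P* = 157 − 145 = 12.
So producers capture 12/34 = 6/17 of each unit of subsidy.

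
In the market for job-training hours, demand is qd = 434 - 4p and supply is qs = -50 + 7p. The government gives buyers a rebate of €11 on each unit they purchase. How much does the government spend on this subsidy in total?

Government cost = €3146

Pre-subsidy: 434 - 4p = -50 + 7p gives p* = 44, q* = 258.
With the rebate, buyers effectively pay pb = ps − 11, where ps is the price sellers receive.
Demand in terms of ps becomes qd = 434 − 4(ps − 11) = 478 - 4ps. Setting this equal to supply: 478 - 4ps = -50 + 7ps, so ps = 48.
Buyers pay pb = 48 − 11 = 37; q' = -50 + 7·48 = 286.
Government outlay = subsidy × quantity = 11 × 286 = 3146.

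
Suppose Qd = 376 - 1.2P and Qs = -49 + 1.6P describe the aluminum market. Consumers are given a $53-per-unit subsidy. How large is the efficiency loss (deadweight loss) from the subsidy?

Pre-subsidy: 376 - 1.2P = -49 + 1.6P gives P* = 2125/14, Q* = 1357/7.
With the rebate, buyers effectively pay Pb = Ps − 53, where Ps is the price sellers receive.
Demand in terms of Ps becomes Qd = 376 − 1.2(Ps − 53) = 439.6 - 1.2Ps. Setting this equal to supply: 439.6 - 1.2Ps = -49 + 1.6Ps, so Ps = 174.5.
Buyers pay Pb = 174.5 − 53 = 121.5; Q' = -49 + 1.6·174.5 = 230.2.
The subsidy expands output by 230.2 − 1357/7 = 1272/35 past the efficient level; on those units the gap between marginal cost and willingness to pay runs from 0 up to 53.
DWL = ½ × 53 × 1272/35 = 33708/35.

Deadweight loss = 33708/35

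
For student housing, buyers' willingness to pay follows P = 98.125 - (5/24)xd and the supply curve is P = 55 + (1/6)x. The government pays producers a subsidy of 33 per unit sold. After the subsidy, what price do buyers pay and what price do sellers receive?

Buyers pay 335/6; sellers receive 533/6

Pre-subsidy: 98.125 - (5/24)x = 55 + (1/6)x gives x* = 115 and P* = 445/6.
With the subsidy, sellers receive Ps = Pb + 33 for each unit, where Pb is the price buyers pay.
On the curves, Pb = 98.125 - (5/24)x and Ps = 55 + (1/6)x; the wedge Ps − Pb = 33 gives 55 + (1/6)x − (98.125 - (5/24)x) = 33, so x' = 203.
Then Pb = 98.125 − (5/24)·203 = 335/6 and Ps = 55 + (1/6)·203 = 533/6.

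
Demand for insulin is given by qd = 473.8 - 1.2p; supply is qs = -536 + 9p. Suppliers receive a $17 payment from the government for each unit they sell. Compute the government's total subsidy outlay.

Government cost = $6341

Pre-subsidy: 473.8 - 1.2p = -536 + 9p gives p* = 99, q* = 355.
With the subsidy, sellers receive ps = pb + 17 for each unit, where pb is the price buyers pay.
Supply in terms of pb becomes qs = -536 + 9(pb + 17) = -383 + 9pb. Setting this equal to demand: 473.8 - 1.2pb = -383 + 9pb, so pb = 84.
Sellers receive ps = 84 + 17 = 101; q' = 473.8 − 1.2·84 = 373.
Government outlay = subsidy × quantity = 17 × 373 = 6341.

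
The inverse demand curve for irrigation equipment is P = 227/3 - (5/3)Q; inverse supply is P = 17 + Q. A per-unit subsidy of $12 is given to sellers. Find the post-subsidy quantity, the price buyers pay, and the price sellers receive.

Q' = 26.5; buyers pay $31.5; sellers receive $43.5

Pre-subsidy: 227/3 - (5/3)Q = 17 + Q gives Q* = 22 and P* = 39.
With the subsidy, sellers receive Ps = Pb + 12 for each unit, where Pb is the price buyers pay.
On the curves, Pb = 227/3 - (5/3)Q and Ps = 17 + Q; the wedge Ps − Pb = 12 gives 17 + Q − (227/3 - (5/3)Q) = 12, so Q' = 26.5.
Then Pb = 227/3 − (5/3)·26.5 = 31.5 and Ps = 17 + 1·26.5 = 43.5.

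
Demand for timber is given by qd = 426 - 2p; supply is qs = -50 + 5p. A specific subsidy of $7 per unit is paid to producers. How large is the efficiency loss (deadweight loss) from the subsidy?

Deadweight loss = $35

Pre-subsidy: 426 - 2p = -50 + 5p gives p* = 68, q* = 290.
With the subsidy, sellers receive ps = pb + 7 for each unit, where pb is the price buyers pay.
Supply in terms of pb becomes qs = -50 + 5(pb + 7) = -15 + 5pb. Setting this equal to demand: 426 - 2pb = -15 + 5pb, so pb = 63.
Sellers receive ps = 63 + 7 = 70; q' = 426 − 2·63 = 300.
The subsidy expands output by 300 − 290 = 10 past the efficient level; on those units the gap between marginal cost and willingness to pay runs from 0 up to 7.
DWL = ½ × 7 × 10 = 35.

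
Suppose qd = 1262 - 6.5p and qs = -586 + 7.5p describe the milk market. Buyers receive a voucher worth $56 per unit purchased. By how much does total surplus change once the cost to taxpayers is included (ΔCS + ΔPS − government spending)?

Net change in total surplus = -$5460

Pre-subsidy: 1262 - 6.5p = -586 + 7.5p gives p* = 132, q* = 404.
With the rebate, buyers effectively pay pb = ps − 56, where ps is the price sellers receive.
Demand in terms of ps becomes qd = 1262 − 6.5(ps − 56) = 1626 - 6.5ps. Setting this equal to supply: 1626 - 6.5ps = -586 + 7.5ps, so ps = 158.
Buyers pay pb = 158 − 56 = 102; q' = -586 + 7.5·158 = 599.
ΔCS = ½(404 + 599)(132 − 102) = 15045; ΔPS = ½(404 + 599)(158 − 132) = 13039.
Government spending = 56 × 599 = 33544.
Net change = 15045 + 13039 − 33544 = -5460. The loss equals the DWL triangle ½·56·195.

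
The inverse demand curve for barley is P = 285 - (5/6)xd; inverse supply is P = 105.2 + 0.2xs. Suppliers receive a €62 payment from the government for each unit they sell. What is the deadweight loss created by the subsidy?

Deadweight loss = €1860

Pre-subsidy: 285 - (5/6)x = 105.2 + 0.2x gives x* = 174 and P* = 140.
With the subsidy, sellers receive Ps = Pb + 62 for each unit, where Pb is the price buyers pay.
On the curves, Pb = 285 - (5/6)x and Ps = 105.2 + 0.2x; the wedge Ps − Pb = 62 gives 105.2 + 0.2x − (285 - (5/6)x) = 62, so x' = 234.
Then Pb = 285 − (5/6)·234 = 90 and Ps = 105.2 + 0.2·234 = 152.
The subsidy expands output by 234 − 174 = 60 past the efficient level; on those units the gap between marginal cost and willingness to pay runs from 0 up to 62.
DWL = ½ × 62 × 60 = 1860.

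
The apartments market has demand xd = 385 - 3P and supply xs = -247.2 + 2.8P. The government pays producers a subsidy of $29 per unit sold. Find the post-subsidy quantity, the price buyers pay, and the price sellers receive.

x' = 100; buyers pay $95; sellers receive $124

Pre-subsidy: 385 - 3P = -247.2 + 2.8P gives P* = 109, x* = 58.
With the subsidy, sellers receive Ps = Pb + 29 for each unit, where Pb is the price buyers pay.
Supply in terms of Pb becomes xs = -247.2 + 2.8(Pb + 29) = -166 + 2.8Pb. Setting this equal to demand: 385 - 3Pb = -166 + 2.8Pb, so Pb = 95.
Sellers receive Ps = 95 + 29 = 124; x' = 385 − 3·95 = 100.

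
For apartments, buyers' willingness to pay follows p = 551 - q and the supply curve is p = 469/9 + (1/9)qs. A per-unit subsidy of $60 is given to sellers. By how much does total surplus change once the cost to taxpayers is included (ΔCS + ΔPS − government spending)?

Pre-subsidy: 551 - q = 469/9 + (1/9)q gives q* = 449 and p* = 102.
With the subsidy, sellers receive ps = pb + 60 for each unit, where pb is the price buyers pay.
On the curves, pb = 551 - q and ps = 469/9 + (1/9)q; the wedge ps − pb = 60 gives 469/9 + (1/9)q − (551 - q) = 60, so q' = 503.
Then pb = 551 − 1·503 = 48 and ps = 469/9 + (1/9)·503 = 108.
ΔCS = ½(449 + 503)(102 − 48) = 25704; ΔPS = ½(449 + 503)(108 − 102) = 2856.
Government spending = 60 × 503 = 30180.
Net change = 25704 + 2856 − 30180 = -1620. The loss equals the DWL triangle ½·60·54.

Net change in total surplus = -$1620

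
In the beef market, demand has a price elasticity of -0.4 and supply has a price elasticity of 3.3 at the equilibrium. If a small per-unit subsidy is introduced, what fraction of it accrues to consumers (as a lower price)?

Consumer share = 33/37

For a small subsidy around the equilibrium, the benefit split depends on the relative slopes, which at a point are proportional to the elasticities.
Buyer share = εs/(εs + |εd|) = 3.3/(3.3 + 0.4) = 33/37; seller share = |εd|/(εs + |εd|) = 4/37.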